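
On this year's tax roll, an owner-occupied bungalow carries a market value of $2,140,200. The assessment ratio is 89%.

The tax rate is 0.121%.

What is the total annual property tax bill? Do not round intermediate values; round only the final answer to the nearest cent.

Assessed value = $2,140,200 × 0.89 = $1,904,778
Tax = $1,904,778 × 0.00121 = $2,304.78138

$2,304.78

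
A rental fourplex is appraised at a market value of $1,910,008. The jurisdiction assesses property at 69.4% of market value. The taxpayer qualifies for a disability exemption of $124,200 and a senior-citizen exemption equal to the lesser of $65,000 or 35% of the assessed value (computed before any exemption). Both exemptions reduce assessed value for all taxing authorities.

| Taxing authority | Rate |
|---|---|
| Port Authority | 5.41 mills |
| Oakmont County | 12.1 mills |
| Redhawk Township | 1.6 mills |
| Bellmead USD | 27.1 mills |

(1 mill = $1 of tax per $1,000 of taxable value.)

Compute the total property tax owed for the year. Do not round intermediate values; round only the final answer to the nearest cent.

Assessed value = $1,910,008 × 0.694 = $1,325,545.552
Senior-citizen exemption = min($65,000, 35% × $1,325,545.552) = min($65,000, $463,940.9432) = $65,000 (dollar cap binds)
Taxable value = $1,325,545.552 − $124,200 − $65,000 = $1,136,345.552
Port Authority: $1,136,345.552 × 0.00541 = $6,147.62943632
Oakmont County: $1,136,345.552 × 0.0121 = $13,749.7811792
Redhawk Township: $1,136,345.552 × 0.0016 = $1,818.1528832
Bellmead USD: $1,136,345.552 × 0.0271 = $30,794.9644592
Total = $52,510.52795792

$52,510.53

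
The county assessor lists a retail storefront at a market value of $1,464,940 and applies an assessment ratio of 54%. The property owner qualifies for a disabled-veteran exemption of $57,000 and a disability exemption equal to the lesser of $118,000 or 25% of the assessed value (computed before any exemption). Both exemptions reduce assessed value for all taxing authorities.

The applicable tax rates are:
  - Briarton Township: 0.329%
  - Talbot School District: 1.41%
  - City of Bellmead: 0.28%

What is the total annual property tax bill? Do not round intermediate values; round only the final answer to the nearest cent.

$12,438.40

Assessed value = $1,464,940 × 0.54 = $791,067.6
Disability exemption = min($118,000, 25% × $791,067.6) = min($118,000, $197,766.9) = $118,000 (dollar cap binds)
Taxable value = $791,067.6 − $57,000 − $118,000 = $616,067.6
Briarton Township: $616,067.6 × 0.00329 = $2,026.862404
Talbot School District: $616,067.6 × 0.0141 = $8,686.55316
City of Bellmead: $616,067.6 × 0.0028 = $1,724.98928
Total = $12,438.404844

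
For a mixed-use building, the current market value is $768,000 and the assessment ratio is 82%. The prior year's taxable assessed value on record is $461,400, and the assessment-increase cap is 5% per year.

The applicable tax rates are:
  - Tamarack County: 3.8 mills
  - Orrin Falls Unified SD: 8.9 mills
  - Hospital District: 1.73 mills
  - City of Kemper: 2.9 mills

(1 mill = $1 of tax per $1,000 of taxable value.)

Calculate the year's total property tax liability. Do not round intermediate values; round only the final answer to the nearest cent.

$8,395.87

Uncapped assessed value = $768,000 × 0.82 = $629,760
Cap limit = $461,400 × 1.05 = $484,470
Taxable assessed value = min($629,760, $484,470) = $484,470 (cap binds)
Tamarack County: $484,470 × 0.0038 = $1,840.986
Orrin Falls Unified SD: $484,470 × 0.0089 = $4,311.783
Hospital District: $484,470 × 0.00173 = $838.1331
City of Kemper: $484,470 × 0.0029 = $1,404.963
Total = $8,395.8651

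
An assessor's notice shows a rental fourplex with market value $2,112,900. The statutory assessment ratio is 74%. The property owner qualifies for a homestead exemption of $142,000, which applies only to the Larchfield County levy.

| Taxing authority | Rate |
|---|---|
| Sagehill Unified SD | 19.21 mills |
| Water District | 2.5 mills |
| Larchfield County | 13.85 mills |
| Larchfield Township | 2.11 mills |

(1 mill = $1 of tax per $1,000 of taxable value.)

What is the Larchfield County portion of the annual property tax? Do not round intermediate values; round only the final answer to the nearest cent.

$19,688.41

Assessed value = $2,112,900 × 0.74 = $1,563,546
Larchfield County taxable value = $1,563,546 − $142,000 = $1,421,546
Larchfield County levy = $1,421,546 × 0.01385 = $19,688.4121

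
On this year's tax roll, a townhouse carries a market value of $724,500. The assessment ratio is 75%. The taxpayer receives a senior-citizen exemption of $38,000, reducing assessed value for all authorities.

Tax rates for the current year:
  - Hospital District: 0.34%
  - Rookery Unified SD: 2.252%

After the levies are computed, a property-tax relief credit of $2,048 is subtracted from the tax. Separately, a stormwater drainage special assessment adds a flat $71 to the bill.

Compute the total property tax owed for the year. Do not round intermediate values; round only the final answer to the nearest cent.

$11,122.32

Assessed value = $724,500 × 0.75 = $543,375
Taxable value = $543,375 − $38,000 = $505,375
Hospital District: $505,375 × 0.0034 = $1,718.275
Rookery Unified SD: $505,375 × 0.02252 = $11,381.045
Levies subtotal = $13,099.32
After credit = $13,099.32 − $2,048 = $11,051.32
Total = $11,051.32 + $71 = $11,122.32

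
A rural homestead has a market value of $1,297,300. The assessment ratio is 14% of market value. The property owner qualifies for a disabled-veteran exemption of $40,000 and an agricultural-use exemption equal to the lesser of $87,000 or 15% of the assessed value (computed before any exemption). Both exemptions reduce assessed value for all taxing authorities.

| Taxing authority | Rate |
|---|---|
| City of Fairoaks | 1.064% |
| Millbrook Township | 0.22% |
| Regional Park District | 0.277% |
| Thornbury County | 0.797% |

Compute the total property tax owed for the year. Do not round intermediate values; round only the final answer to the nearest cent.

Assessed value = $1,297,300 × 0.14 = $181,622
Agricultural-use exemption = min($87,000, 15% × $181,622) = min($87,000, $27,243.3) = $27,243.3 (percentage binds)
Taxable value = $181,622 − $40,000 − $27,243.3 = $114,378.7
City of Fairoaks: $114,378.7 × 0.01064 = $1,216.989368
Millbrook Township: $114,378.7 × 0.0022 = $251.63314
Regional Park District: $114,378.7 × 0.00277 = $316.828999
Thornbury County: $114,378.7 × 0.00797 = $911.598239
Total = $2,697.049746

$2,697.05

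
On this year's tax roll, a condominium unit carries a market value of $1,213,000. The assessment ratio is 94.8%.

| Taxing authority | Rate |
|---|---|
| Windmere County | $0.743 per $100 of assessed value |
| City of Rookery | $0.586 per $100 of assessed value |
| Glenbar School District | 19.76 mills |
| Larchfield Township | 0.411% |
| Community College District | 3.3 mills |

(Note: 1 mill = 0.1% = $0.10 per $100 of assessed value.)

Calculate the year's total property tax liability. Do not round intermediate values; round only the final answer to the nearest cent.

Assessed value = $1,213,000 × 0.948 = $1,149,924
Windmere County: $1,149,924 × 0.00743 = $8,543.93532
City of Rookery: $1,149,924 × 0.00586 = $6,738.55464
Glenbar School District: $1,149,924 × 0.01976 = $22,722.49824
Larchfield Township: $1,149,924 × 0.00411 = $4,726.18764
Community College District: $1,149,924 × 0.0033 = $3,794.7492
Total = $46,525.92504

$46,525.93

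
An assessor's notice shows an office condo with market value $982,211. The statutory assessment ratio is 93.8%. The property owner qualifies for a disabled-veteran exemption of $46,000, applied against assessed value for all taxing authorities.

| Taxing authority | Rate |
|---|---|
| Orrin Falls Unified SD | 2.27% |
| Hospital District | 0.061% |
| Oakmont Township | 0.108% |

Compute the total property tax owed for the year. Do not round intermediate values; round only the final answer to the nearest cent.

$21,348.91

Assessed value = $982,211 × 0.938 = $921,313.918
Taxable value = $921,313.918 − $46,000 = $875,313.918
Orrin Falls Unified SD: $875,313.918 × 0.0227 = $19,869.6259386
Hospital District: $875,313.918 × 0.00061 = $533.94148998
Oakmont Township: $875,313.918 × 0.00108 = $945.33903144
Total = $19,869.6259386 + $533.94148998 + $945.33903144 = $21,348.90646002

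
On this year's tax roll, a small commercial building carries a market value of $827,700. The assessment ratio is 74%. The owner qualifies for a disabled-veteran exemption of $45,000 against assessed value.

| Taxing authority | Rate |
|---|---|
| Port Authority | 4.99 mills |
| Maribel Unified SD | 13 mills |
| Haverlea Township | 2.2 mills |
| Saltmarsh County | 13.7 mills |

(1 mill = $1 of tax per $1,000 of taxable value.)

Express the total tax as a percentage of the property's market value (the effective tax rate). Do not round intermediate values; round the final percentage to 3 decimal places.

Assessed value = $827,700 × 0.74 = $612,498
Taxable value = $612,498 − $45,000 = $567,498
Port Authority: $567,498 × 0.00499 = $2,831.81502
Maribel Unified SD: $567,498 × 0.013 = $7,377.474
Haverlea Township: $567,498 × 0.0022 = $1,248.4956
Saltmarsh County: $567,498 × 0.0137 = $7,774.7226
Total tax = $19,232.50722
Effective rate = $19,232.50722 ÷ $827,700 = 2.324% of market value

2.324%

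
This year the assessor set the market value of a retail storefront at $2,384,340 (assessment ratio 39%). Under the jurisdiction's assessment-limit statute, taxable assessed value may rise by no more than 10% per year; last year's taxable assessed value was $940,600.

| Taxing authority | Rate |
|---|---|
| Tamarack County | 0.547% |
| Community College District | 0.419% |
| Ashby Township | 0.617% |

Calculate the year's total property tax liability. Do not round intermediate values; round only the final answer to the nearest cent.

Uncapped assessed value = $2,384,340 × 0.39 = $929,892.6
Cap limit = $940,600 × 1.1 = $1,034,660
Taxable assessed value = min($929,892.6, $1,034,660) = $929,892.6 (cap does not bind)
Tamarack County: $929,892.6 × 0.00547 = $5,086.512522
Community College District: $929,892.6 × 0.00419 = $3,896.249994
Ashby Township: $929,892.6 × 0.00617 = $5,737.437342
Total = $14,720.199858

$14,720.20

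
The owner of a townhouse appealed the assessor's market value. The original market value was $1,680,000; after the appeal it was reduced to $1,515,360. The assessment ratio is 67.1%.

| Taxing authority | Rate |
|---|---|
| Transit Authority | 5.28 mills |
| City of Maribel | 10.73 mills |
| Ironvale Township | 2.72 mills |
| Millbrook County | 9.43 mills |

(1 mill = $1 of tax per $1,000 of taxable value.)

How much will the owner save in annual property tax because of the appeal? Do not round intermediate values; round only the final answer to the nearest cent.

$3,110.93

Old assessed value = $1,680,000 × 0.671 = $1,127,280
New assessed value = $1,515,360 × 0.671 = $1,016,806.56
Combined rate = 0.00528 + 0.01073 + 0.00272 + 0.00943 = 0.02816
Old tax = $1,127,280 × 0.02816 = $31,744.2048
New tax = $1,016,806.56 × 0.02816 = $28,633.2727296
Reduction = $31,744.2048 − $28,633.2727296 = $3,110.9320704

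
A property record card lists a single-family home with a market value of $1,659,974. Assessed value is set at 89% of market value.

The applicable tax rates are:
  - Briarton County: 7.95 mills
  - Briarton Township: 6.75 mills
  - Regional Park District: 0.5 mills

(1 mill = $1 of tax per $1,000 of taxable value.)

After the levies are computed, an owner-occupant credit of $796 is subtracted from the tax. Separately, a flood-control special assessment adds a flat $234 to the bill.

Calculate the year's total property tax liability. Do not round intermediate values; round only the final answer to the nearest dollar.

Assessed value = $1,659,974 × 0.89 = $1,477,376.86
Briarton County: $1,477,376.86 × 0.00795 = $11,745.146037
Briarton Township: $1,477,376.86 × 0.00675 = $9,972.293805
Regional Park District: $1,477,376.86 × 0.0005 = $738.68843
Levies subtotal = $22,456.128272
After credit = $22,456.128272 − $796 = $21,660.128272
Total = $21,660.128272 + $234 = $21,894.128272

$21,894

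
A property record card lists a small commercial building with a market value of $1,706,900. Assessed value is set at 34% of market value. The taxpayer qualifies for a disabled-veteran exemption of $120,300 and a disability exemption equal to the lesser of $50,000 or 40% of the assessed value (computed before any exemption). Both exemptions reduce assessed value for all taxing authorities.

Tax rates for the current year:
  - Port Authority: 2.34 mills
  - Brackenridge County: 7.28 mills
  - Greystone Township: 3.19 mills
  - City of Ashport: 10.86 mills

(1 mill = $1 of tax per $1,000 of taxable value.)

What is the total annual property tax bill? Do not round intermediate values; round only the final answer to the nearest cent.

Assessed value = $1,706,900 × 0.34 = $580,346
Disability exemption = min($50,000, 40% × $580,346) = min($50,000, $232,138.4) = $50,000 (dollar cap binds)
Taxable value = $580,346 − $120,300 − $50,000 = $410,046
Port Authority: $410,046 × 0.00234 = $959.50764
Brackenridge County: $410,046 × 0.00728 = $2,985.13488
Greystone Township: $410,046 × 0.00319 = $1,308.04674
City of Ashport: $410,046 × 0.01086 = $4,453.09956
Total = $9,705.78882

$9,705.79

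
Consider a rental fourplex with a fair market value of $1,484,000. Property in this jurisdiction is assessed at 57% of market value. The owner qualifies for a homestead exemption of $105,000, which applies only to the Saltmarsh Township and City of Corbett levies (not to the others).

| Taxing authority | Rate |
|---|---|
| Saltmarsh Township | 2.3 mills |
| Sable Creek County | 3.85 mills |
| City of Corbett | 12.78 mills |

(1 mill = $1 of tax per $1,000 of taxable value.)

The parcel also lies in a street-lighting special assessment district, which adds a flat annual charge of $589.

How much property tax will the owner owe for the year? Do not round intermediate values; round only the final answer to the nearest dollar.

Assessed value = $1,484,000 × 0.57 = $845,880
Saltmarsh Township: ($845,880 − $105,000) × 0.0023 = $740,880 × 0.0023 = $1,704.024
Sable Creek County: $845,880 × 0.00385 = $3,256.638
City of Corbett: ($845,880 − $105,000) × 0.01278 = $740,880 × 0.01278 = $9,468.4464
Levies subtotal = $14,429.1084
Total = $14,429.1084 + $589 = $15,018.1084

$15,018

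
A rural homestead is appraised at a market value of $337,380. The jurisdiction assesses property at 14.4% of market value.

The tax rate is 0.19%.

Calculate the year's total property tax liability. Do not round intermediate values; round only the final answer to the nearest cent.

$92.31

Assessed value = $337,380 × 0.144 = $48,582.72
Tax = $48,582.72 × 0.0019 = $92.307168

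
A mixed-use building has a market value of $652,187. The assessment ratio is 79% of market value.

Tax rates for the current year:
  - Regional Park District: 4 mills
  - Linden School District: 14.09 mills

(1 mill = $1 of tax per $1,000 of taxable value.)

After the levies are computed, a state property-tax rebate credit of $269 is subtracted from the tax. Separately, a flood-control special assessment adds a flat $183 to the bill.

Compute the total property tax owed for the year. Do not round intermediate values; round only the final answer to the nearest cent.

$9,234.47

Assessed value = $652,187 × 0.79 = $515,227.73
Regional Park District: $515,227.73 × 0.004 = $2,060.91092
Linden School District: $515,227.73 × 0.01409 = $7,259.5587157
Levies subtotal = $9,320.4696357
After credit = $9,320.4696357 − $269 = $9,051.4696357
Total = $9,051.4696357 + $183 = $9,234.4696357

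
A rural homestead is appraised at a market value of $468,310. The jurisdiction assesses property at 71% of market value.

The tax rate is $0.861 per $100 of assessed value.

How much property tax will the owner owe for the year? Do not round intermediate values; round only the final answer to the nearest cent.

Assessed value = $468,310 × 0.71 = $332,500.1
Tax = $332,500.1 × 0.00861 = $2,862.825861

$2,862.83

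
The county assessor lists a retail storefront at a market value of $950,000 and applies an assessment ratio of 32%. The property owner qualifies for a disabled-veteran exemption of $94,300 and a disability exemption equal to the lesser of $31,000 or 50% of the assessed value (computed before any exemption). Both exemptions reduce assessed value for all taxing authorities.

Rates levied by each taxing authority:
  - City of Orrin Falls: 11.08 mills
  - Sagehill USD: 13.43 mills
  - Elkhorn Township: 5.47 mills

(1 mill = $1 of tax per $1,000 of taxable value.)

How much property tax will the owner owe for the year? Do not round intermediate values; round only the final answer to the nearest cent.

Assessed value = $950,000 × 0.32 = $304,000
Disability exemption = min($31,000, 50% × $304,000) = min($31,000, $152,000) = $31,000 (dollar cap binds)
Taxable value = $304,000 − $94,300 − $31,000 = $178,700
City of Orrin Falls: $178,700 × 0.01108 = $1,979.996
Sagehill USD: $178,700 × 0.01343 = $2,399.941
Elkhorn Township: $178,700 × 0.00547 = $977.489
Total = $5,357.426

$5,357.43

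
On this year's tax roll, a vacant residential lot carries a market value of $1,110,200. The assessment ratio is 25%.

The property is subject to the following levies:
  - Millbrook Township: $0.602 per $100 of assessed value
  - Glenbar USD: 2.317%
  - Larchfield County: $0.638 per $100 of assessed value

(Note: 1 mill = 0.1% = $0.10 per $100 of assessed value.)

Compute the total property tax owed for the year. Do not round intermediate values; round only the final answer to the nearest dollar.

Assessed value = $1,110,200 × 0.25 = $277,550
Millbrook Township: $277,550 × 0.00602 = $1,670.851
Glenbar USD: $277,550 × 0.02317 = $6,430.8335
Larchfield County: $277,550 × 0.00638 = $1,770.769
Total = $9,872.4535

$9,872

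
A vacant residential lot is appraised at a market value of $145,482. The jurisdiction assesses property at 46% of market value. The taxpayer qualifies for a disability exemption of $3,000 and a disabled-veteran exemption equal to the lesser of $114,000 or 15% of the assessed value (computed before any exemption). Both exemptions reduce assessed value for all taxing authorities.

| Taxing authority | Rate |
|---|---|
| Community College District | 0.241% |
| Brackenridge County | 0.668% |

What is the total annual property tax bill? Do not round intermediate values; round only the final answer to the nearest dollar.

$490

Assessed value = $145,482 × 0.46 = $66,921.72
Disabled-veteran exemption = min($114,000, 15% × $66,921.72) = min($114,000, $10,038.258) = $10,038.258 (percentage binds)
Taxable value = $66,921.72 − $3,000 − $10,038.258 = $53,883.462
Community College District: $53,883.462 × 0.00241 = $129.85914342
Brackenridge County: $53,883.462 × 0.00668 = $359.94152616
Total = $489.80066958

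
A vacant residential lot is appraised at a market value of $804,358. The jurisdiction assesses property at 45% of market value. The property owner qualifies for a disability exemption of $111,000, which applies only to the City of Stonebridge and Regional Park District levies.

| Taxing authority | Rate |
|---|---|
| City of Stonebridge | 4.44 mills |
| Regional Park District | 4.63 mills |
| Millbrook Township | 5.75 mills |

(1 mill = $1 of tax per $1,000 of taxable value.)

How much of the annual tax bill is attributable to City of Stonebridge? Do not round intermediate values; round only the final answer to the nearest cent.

$1,114.27

Assessed value = $804,358 × 0.45 = $361,961.1
City of Stonebridge taxable value = $361,961.1 − $111,000 = $250,961.1
City of Stonebridge levy = $250,961.1 × 0.00444 = $1,114.267284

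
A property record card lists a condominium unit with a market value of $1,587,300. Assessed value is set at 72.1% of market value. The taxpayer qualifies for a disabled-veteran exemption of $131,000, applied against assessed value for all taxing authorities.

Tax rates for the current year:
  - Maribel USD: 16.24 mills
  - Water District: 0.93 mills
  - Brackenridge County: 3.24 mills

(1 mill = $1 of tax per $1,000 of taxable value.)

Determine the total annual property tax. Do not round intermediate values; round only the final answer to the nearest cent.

$20,684.38

Assessed value = $1,587,300 × 0.721 = $1,144,443.3
Taxable value = $1,144,443.3 − $131,000 = $1,013,443.3
Maribel USD: $1,013,443.3 × 0.01624 = $16,458.319192
Water District: $1,013,443.3 × 0.00093 = $942.502269
Brackenridge County: $1,013,443.3 × 0.00324 = $3,283.556292
Total = $16,458.319192 + $942.502269 + $3,283.556292 = $20,684.377753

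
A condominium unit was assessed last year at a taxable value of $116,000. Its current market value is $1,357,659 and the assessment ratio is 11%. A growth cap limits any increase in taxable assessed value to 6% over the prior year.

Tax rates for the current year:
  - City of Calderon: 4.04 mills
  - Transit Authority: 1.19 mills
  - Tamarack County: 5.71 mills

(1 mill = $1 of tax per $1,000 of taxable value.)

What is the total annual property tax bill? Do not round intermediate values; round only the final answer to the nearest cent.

Uncapped assessed value = $1,357,659 × 0.11 = $149,342.49
Cap limit = $116,000 × 1.06 = $122,960
Taxable assessed value = min($149,342.49, $122,960) = $122,960 (cap binds)
City of Calderon: $122,960 × 0.00404 = $496.7584
Transit Authority: $122,960 × 0.00119 = $146.3224
Tamarack County: $122,960 × 0.00571 = $702.1016
Total = $1,345.1824

$1,345.18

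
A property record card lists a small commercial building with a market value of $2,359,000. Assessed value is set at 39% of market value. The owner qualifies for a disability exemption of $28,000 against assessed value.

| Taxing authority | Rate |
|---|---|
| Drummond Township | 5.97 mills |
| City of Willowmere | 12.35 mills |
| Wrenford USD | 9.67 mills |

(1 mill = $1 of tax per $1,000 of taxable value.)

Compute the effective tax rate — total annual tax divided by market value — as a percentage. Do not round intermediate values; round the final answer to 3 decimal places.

1.058%

Assessed value = $2,359,000 × 0.39 = $920,010
Taxable value = $920,010 − $28,000 = $892,010
Drummond Township: $892,010 × 0.00597 = $5,325.2997
City of Willowmere: $892,010 × 0.01235 = $11,016.3235
Wrenford USD: $892,010 × 0.00967 = $8,625.7367
Total tax = $24,967.3599
Effective rate = $24,967.3599 ÷ $2,359,000 = 1.058% of market value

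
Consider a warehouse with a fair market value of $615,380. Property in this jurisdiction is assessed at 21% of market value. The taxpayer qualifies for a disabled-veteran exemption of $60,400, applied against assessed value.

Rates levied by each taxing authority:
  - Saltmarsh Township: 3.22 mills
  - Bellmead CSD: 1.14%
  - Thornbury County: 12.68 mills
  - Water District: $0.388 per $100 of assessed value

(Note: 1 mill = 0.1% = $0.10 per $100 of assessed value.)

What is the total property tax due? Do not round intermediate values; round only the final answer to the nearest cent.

$2,146.11

Assessed value = $615,380 × 0.21 = $129,229.8
Taxable value = $129,229.8 − $60,400 = $68,829.8
Saltmarsh Township: $68,829.8 × 0.00322 = $221.631956
Bellmead CSD: $68,829.8 × 0.0114 = $784.65972
Thornbury County: $68,829.8 × 0.01268 = $872.761864
Water District: $68,829.8 × 0.00388 = $267.059624
Total = $2,146.113164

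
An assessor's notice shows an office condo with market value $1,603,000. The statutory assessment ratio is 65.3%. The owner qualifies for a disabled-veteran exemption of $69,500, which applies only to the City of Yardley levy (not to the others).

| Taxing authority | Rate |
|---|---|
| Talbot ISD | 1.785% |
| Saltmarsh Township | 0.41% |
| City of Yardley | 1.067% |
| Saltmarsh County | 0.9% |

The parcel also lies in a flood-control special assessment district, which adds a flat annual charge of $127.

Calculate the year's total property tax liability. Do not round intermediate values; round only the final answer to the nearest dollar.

Assessed value = $1,603,000 × 0.653 = $1,046,759
Talbot ISD: $1,046,759 × 0.01785 = $18,684.64815
Saltmarsh Township: $1,046,759 × 0.0041 = $4,291.7119
City of Yardley: ($1,046,759 − $69,500) × 0.01067 = $977,259 × 0.01067 = $10,427.35353
Saltmarsh County: $1,046,759 × 0.009 = $9,420.831
Levies subtotal = $42,824.54458
Total = $42,824.54458 + $127 = $42,951.54458

$42,952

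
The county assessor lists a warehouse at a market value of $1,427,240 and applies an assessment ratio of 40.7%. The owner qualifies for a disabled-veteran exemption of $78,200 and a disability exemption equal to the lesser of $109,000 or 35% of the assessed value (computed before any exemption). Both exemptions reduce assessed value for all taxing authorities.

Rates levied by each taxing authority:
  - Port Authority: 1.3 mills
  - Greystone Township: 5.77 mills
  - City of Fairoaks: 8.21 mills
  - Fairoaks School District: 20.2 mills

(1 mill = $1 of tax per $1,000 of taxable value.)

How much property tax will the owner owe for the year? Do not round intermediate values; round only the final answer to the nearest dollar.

Assessed value = $1,427,240 × 0.407 = $580,886.68
Disability exemption = min($109,000, 35% × $580,886.68) = min($109,000, $203,310.338) = $109,000 (dollar cap binds)
Taxable value = $580,886.68 − $78,200 − $109,000 = $393,686.68
Port Authority: $393,686.68 × 0.0013 = $511.792684
Greystone Township: $393,686.68 × 0.00577 = $2,271.5721436
City of Fairoaks: $393,686.68 × 0.00821 = $3,232.1676428
Fairoaks School District: $393,686.68 × 0.0202 = $7,952.470936
Total = $13,968.0034064

$13,968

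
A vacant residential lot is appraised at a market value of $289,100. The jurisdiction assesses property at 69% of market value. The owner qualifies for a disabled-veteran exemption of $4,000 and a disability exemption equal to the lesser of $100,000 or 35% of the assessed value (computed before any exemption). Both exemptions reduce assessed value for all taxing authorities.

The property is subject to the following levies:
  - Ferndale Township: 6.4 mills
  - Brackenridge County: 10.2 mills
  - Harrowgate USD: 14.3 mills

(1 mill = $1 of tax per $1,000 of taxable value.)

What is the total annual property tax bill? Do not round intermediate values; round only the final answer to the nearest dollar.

$3,883

Assessed value = $289,100 × 0.69 = $199,479
Disability exemption = min($100,000, 35% × $199,479) = min($100,000, $69,817.65) = $69,817.65 (percentage binds)
Taxable value = $199,479 − $4,000 − $69,817.65 = $125,661.35
Ferndale Township: $125,661.35 × 0.0064 = $804.23264
Brackenridge County: $125,661.35 × 0.0102 = $1,281.74577
Harrowgate USD: $125,661.35 × 0.0143 = $1,796.957305
Total = $3,882.935715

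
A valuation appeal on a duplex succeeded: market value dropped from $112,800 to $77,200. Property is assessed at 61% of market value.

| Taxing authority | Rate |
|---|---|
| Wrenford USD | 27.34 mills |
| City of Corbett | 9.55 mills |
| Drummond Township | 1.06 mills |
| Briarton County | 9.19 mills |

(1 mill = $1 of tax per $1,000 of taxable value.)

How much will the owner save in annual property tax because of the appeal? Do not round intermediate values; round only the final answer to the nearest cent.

$1,023.69

Old assessed value = $112,800 × 0.61 = $68,808
New assessed value = $77,200 × 0.61 = $47,092
Combined rate = 0.02734 + 0.00955 + 0.00106 + 0.00919 = 0.04714
Old tax = $68,808 × 0.04714 = $3,243.60912
New tax = $47,092 × 0.04714 = $2,219.91688
Reduction = $3,243.60912 − $2,219.91688 = $1,023.69224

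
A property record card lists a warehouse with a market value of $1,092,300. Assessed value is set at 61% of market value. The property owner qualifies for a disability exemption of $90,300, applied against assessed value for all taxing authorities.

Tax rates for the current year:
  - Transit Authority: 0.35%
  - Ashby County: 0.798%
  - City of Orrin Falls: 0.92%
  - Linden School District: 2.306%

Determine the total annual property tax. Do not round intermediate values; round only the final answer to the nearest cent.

Assessed value = $1,092,300 × 0.61 = $666,303
Taxable value = $666,303 − $90,300 = $576,003
Transit Authority: $576,003 × 0.0035 = $2,016.0105
Ashby County: $576,003 × 0.00798 = $4,596.50394
City of Orrin Falls: $576,003 × 0.0092 = $5,299.2276
Linden School District: $576,003 × 0.02306 = $13,282.62918
Total = $2,016.0105 + $4,596.50394 + $5,299.2276 + $13,282.62918 = $25,194.37122

$25,194.37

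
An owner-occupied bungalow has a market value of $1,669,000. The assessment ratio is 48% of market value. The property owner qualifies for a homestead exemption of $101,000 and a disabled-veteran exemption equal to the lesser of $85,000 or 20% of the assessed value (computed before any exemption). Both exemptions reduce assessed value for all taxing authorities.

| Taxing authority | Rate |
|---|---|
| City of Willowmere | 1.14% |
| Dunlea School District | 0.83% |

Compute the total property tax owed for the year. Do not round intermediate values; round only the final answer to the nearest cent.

$12,117.86

Assessed value = $1,669,000 × 0.48 = $801,120
Disabled-veteran exemption = min($85,000, 20% × $801,120) = min($85,000, $160,224) = $85,000 (dollar cap binds)
Taxable value = $801,120 − $101,000 − $85,000 = $615,120
City of Willowmere: $615,120 × 0.0114 = $7,012.368
Dunlea School District: $615,120 × 0.0083 = $5,105.496
Total = $12,117.864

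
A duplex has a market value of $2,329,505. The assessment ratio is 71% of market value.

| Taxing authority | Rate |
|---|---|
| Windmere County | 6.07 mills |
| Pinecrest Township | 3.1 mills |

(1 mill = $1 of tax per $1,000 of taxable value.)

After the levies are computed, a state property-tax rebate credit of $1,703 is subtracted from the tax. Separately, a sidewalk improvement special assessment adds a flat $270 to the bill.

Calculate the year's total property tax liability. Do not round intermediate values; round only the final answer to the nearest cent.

Assessed value = $2,329,505 × 0.71 = $1,653,948.55
Windmere County: $1,653,948.55 × 0.00607 = $10,039.4676985
Pinecrest Township: $1,653,948.55 × 0.0031 = $5,127.240505
Levies subtotal = $15,166.7082035
After credit = $15,166.7082035 − $1,703 = $13,463.7082035
Total = $13,463.7082035 + $270 = $13,733.7082035

$13,733.71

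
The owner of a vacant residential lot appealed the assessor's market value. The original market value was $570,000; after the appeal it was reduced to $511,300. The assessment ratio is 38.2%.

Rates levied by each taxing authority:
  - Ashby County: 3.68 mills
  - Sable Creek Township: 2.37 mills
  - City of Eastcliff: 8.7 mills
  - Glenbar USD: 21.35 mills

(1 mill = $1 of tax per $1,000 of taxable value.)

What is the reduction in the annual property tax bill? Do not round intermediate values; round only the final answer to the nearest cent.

$809.48

Old assessed value = $570,000 × 0.382 = $217,740
New assessed value = $511,300 × 0.382 = $195,316.6
Combined rate = 0.00368 + 0.00237 + 0.0087 + 0.02135 = 0.0361
Old tax = $217,740 × 0.0361 = $7,860.414
New tax = $195,316.6 × 0.0361 = $7,050.92926
Reduction = $7,860.414 − $7,050.92926 = $809.48474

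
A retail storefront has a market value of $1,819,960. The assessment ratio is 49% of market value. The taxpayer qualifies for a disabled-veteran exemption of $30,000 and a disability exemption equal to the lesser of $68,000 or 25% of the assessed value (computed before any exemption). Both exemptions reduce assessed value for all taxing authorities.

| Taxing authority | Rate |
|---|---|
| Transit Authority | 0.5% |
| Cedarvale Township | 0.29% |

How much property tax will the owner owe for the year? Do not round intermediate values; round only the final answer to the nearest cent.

$6,270.87

Assessed value = $1,819,960 × 0.49 = $891,780.4
Disability exemption = min($68,000, 25% × $891,780.4) = min($68,000, $222,945.1) = $68,000 (dollar cap binds)
Taxable value = $891,780.4 − $30,000 − $68,000 = $793,780.4
Transit Authority: $793,780.4 × 0.005 = $3,968.902
Cedarvale Township: $793,780.4 × 0.0029 = $2,301.96316
Total = $6,270.86516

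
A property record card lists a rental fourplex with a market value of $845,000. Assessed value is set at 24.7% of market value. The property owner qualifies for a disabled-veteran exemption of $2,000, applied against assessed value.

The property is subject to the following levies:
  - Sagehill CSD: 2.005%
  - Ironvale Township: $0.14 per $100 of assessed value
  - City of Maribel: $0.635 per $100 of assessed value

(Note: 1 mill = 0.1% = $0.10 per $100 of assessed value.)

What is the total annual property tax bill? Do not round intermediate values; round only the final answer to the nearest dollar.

$5,747

Assessed value = $845,000 × 0.247 = $208,715
Taxable value = $208,715 − $2,000 = $206,715
Sagehill CSD: $206,715 × 0.02005 = $4,144.63575
Ironvale Township: $206,715 × 0.0014 = $289.401
City of Maribel: $206,715 × 0.00635 = $1,312.64025
Total = $5,746.677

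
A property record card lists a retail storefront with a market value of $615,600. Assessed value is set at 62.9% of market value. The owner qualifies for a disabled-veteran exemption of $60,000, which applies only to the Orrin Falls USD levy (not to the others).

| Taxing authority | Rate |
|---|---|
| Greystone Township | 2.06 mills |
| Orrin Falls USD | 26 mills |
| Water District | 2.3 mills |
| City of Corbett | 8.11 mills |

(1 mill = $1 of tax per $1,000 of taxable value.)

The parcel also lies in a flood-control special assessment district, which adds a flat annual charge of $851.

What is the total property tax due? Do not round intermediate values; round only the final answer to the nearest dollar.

Assessed value = $615,600 × 0.629 = $387,212.4
Greystone Township: $387,212.4 × 0.00206 = $797.657544
Orrin Falls USD: ($387,212.4 − $60,000) × 0.026 = $327,212.4 × 0.026 = $8,507.5224
Water District: $387,212.4 × 0.0023 = $890.58852
City of Corbett: $387,212.4 × 0.00811 = $3,140.292564
Levies subtotal = $13,336.061028
Total = $13,336.061028 + $851 = $14,187.061028

$14,187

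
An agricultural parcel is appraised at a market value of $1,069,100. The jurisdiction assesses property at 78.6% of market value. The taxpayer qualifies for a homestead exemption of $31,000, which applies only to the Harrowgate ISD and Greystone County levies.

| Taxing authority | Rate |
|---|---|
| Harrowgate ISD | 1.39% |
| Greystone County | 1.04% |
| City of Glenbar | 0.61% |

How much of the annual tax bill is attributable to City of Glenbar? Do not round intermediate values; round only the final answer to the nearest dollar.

Assessed value = $1,069,100 × 0.786 = $840,312.6
City of Glenbar taxable value = $840,312.6 (exemption does not apply)
City of Glenbar levy = $840,312.6 × 0.0061 = $5,125.90686

$5,126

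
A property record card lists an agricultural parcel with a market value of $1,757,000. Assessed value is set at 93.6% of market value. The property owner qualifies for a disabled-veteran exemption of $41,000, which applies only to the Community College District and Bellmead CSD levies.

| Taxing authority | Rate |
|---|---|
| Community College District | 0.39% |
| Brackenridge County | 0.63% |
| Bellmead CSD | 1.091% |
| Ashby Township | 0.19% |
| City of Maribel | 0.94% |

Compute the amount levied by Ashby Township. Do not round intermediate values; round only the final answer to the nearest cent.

$3,124.65

Assessed value = $1,757,000 × 0.936 = $1,644,552
Ashby Township taxable value = $1,644,552 (exemption does not apply)
Ashby Township levy = $1,644,552 × 0.0019 = $3,124.6488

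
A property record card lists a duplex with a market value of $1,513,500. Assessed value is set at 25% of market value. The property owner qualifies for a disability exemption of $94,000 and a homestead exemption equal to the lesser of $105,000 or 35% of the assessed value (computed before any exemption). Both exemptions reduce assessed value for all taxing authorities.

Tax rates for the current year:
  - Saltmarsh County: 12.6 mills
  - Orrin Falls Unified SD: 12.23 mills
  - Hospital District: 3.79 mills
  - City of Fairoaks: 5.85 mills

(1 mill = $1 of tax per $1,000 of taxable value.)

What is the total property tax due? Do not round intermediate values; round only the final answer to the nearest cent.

$6,183.06

Assessed value = $1,513,500 × 0.25 = $378,375
Homestead exemption = min($105,000, 35% × $378,375) = min($105,000, $132,431.25) = $105,000 (dollar cap binds)
Taxable value = $378,375 − $94,000 − $105,000 = $179,375
Saltmarsh County: $179,375 × 0.0126 = $2,260.125
Orrin Falls Unified SD: $179,375 × 0.01223 = $2,193.75625
Hospital District: $179,375 × 0.00379 = $679.83125
City of Fairoaks: $179,375 × 0.00585 = $1,049.34375
Total = $6,183.05625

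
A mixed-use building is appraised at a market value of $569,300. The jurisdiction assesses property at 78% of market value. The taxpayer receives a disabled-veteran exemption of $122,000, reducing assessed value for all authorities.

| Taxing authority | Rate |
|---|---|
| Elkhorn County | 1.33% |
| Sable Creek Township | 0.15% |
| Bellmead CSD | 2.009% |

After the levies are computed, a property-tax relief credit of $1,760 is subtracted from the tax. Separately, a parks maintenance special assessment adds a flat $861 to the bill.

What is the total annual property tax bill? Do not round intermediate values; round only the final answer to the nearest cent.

$10,337.46

Assessed value = $569,300 × 0.78 = $444,054
Taxable value = $444,054 − $122,000 = $322,054
Elkhorn County: $322,054 × 0.0133 = $4,283.3182
Sable Creek Township: $322,054 × 0.0015 = $483.081
Bellmead CSD: $322,054 × 0.02009 = $6,470.06486
Levies subtotal = $11,236.46406
After credit = $11,236.46406 − $1,760 = $9,476.46406
Total = $9,476.46406 + $861 = $10,337.46406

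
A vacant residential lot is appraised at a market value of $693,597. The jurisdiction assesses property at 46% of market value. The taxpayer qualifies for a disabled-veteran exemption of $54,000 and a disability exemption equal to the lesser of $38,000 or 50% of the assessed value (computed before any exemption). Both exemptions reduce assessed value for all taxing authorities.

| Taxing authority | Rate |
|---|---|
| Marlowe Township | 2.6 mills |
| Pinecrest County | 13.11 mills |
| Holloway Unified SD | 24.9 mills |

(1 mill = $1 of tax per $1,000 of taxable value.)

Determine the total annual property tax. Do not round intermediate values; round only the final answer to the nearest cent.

Assessed value = $693,597 × 0.46 = $319,054.62
Disability exemption = min($38,000, 50% × $319,054.62) = min($38,000, $159,527.31) = $38,000 (dollar cap binds)
Taxable value = $319,054.62 − $54,000 − $38,000 = $227,054.62
Marlowe Township: $227,054.62 × 0.0026 = $590.342012
Pinecrest County: $227,054.62 × 0.01311 = $2,976.6860682
Holloway Unified SD: $227,054.62 × 0.0249 = $5,653.660038
Total = $9,220.6881182

$9,220.69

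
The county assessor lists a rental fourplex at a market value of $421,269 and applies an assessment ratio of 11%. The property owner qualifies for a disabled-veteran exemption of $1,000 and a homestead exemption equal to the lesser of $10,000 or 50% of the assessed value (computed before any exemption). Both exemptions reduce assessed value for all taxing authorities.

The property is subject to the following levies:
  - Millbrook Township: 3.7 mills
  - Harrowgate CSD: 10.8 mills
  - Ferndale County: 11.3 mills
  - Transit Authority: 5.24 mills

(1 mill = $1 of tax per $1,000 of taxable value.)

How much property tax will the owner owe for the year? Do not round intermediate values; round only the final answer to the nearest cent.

Assessed value = $421,269 × 0.11 = $46,339.59
Homestead exemption = min($10,000, 50% × $46,339.59) = min($10,000, $23,169.795) = $10,000 (dollar cap binds)
Taxable value = $46,339.59 − $1,000 − $10,000 = $35,339.59
Millbrook Township: $35,339.59 × 0.0037 = $130.756483
Harrowgate CSD: $35,339.59 × 0.0108 = $381.667572
Ferndale County: $35,339.59 × 0.0113 = $399.337367
Transit Authority: $35,339.59 × 0.00524 = $185.1794516
Total = $1,096.9408736

$1,096.94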